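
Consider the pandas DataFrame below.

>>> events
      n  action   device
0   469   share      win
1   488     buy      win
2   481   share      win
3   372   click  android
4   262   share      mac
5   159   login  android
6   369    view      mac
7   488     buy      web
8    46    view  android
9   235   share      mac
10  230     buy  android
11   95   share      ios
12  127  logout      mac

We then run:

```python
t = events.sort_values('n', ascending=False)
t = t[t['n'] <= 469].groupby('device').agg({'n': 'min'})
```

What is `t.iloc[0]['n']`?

46

sort by n descending:
      n  action   device
1   488     buy      win
7   488     buy      web
2   481   share      win
0   469   share      win
3   372   click  android
6   369    view      mac
4   262   share      mac
9   235   share      mac
10  230     buy  android
5   159   login  android
12  127  logout      mac
11   95   share      ios
8    46    view  android
filter rows where n <= 469:
      n  action   device
0   469   share      win
3   372   click  android
6   369    view      mac
4   262   share      mac
9   235   share      mac
10  230     buy  android
5   159   login  android
12  127  logout      mac
11   95   share      ios
8    46    view  android
group by device, min of n:
           n
device      
android   46
ios       95
mac      127
win      469
The value at position 0, column 'n' is 46.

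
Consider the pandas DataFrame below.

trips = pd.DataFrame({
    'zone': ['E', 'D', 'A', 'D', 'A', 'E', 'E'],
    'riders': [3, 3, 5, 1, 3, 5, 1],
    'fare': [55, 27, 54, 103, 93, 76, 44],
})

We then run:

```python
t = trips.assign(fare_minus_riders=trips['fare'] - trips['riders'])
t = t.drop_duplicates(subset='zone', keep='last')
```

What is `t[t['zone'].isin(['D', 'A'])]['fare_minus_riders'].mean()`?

add column fare_minus_riders = trips['fare'] - trips['riders']:
  zone  riders  fare  fare_minus_riders
0    E       3    55                 52
1    D       3    27                 24
2    A       5    54                 49
3    D       1   103                102
4    A       3    93                 90
5    E       5    76                 71
6    E       1    44                 43
drop duplicate zone (keep=last):
  zone  riders  fare  fare_minus_riders
3    D       1   103                102
4    A       3    93                 90
6    E       1    44                 43
filter rows where zone in ['D', 'A']:
  zone  riders  fare  fare_minus_riders
3    D       1   103                102
4    A       3    93                 90
Hence 96.0.

96.0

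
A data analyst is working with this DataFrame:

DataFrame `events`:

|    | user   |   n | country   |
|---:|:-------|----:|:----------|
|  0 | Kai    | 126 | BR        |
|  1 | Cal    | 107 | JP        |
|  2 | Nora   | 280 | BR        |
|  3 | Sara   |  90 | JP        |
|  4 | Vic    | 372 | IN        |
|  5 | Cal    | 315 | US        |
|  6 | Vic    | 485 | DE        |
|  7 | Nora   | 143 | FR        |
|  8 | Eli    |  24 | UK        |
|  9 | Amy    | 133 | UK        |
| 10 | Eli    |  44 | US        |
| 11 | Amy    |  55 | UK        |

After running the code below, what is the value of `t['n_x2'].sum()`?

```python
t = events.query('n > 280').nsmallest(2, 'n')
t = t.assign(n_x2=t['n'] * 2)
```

filter rows where n > 280:
  user    n country
4  Vic  372      IN
5  Cal  315      US
6  Vic  485      DE
take 2 rows with smallest n:
  user    n country
5  Cal  315      US
4  Vic  372      IN
add column n_x2 = t['n'] * 2:
  user    n country  n_x2
5  Cal  315      US   630
4  Vic  372      IN   744

1374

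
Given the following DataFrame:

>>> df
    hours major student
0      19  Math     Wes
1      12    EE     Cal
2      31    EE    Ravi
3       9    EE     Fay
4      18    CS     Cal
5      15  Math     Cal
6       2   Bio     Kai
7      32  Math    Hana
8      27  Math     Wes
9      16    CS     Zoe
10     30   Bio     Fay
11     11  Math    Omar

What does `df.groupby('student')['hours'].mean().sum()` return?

149.5

group by student, mean of hours:
student
Cal     15.0
Fay     19.5
Hana    32.0
Kai      2.0
Omar    11.0
Ravi    31.0
Wes     23.0
Zoe     16.0
Name: hours, dtype: float64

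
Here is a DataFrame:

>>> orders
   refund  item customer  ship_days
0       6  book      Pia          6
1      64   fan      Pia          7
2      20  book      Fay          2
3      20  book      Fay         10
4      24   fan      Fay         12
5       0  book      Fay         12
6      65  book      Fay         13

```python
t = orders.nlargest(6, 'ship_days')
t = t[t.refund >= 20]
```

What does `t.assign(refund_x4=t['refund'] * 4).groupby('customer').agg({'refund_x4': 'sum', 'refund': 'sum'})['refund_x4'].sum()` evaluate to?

692

take 6 rows with largest ship_days:
   refund  item customer  ship_days
6      65  book      Fay         13
4      24   fan      Fay         12
5       0  book      Fay         12
3      20  book      Fay         10
1      64   fan      Pia          7
0       6  book      Pia          6
filter rows where refund >= 20:
   refund  item customer  ship_days
6      65  book      Fay         13
4      24   fan      Fay         12
3      20  book      Fay         10
1      64   fan      Pia          7
add column refund_x4 = t['refund'] * 4:
   refund  item customer  ship_days  refund_x4
6      65  book      Fay         13        260
4      24   fan      Fay         12         96
3      20  book      Fay         10         80
1      64   fan      Pia          7        256
group by customer: sum(refund_x4), sum(refund):
          refund_x4  refund
customer                   
Fay             436     109
Pia             256      64
sum of column 'refund_x4' → 692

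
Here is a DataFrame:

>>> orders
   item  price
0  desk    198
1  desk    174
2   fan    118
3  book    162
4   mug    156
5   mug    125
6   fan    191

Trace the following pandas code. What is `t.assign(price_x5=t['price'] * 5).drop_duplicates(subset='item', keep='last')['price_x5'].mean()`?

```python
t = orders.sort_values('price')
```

883.75

sort by price:
   item  price
2   fan    118
5   mug    125
4   mug    156
3  book    162
1  desk    174
6   fan    191
0  desk    198
add column price_x5 = t['price'] * 5:
   item  price  price_x5
2   fan    118       590
5   mug    125       625
4   mug    156       780
3  book    162       810
1  desk    174       870
6   fan    191       955
0  desk    198       990
drop duplicate item (keep=last):
   item  price  price_x5
4   mug    156       780
3  book    162       810
6   fan    191       955
0  desk    198       990
Reading off the mean of column 'price_x5', we get 883.75.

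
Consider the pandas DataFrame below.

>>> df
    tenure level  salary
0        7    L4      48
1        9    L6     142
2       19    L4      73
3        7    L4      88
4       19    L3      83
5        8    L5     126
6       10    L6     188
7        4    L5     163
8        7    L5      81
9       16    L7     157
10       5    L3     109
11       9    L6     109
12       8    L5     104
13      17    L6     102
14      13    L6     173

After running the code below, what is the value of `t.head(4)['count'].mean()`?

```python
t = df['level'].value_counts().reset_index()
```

3.5

value_counts of level:
level
L6    5
L5    4
L4    3
L3    2
L7    1
Name: count, dtype: int64
reset_index():
  level  count
0    L6      5
1    L5      4
2    L4      3
3    L3      2
4    L7      1
take first 4 rows:
  level  count
0    L6      5
1    L5      4
2    L4      3
3    L3      2
Then the mean of column 'count': 3.5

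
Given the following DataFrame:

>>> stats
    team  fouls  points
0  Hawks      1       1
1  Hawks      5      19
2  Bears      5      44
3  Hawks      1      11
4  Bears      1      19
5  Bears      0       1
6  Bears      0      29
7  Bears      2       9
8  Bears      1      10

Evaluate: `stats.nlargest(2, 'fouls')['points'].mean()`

take 2 rows with largest fouls:
    team  fouls  points
1  Hawks      5      19
2  Bears      5      44
Finally, mean of column 'points' = 31.5.

31.5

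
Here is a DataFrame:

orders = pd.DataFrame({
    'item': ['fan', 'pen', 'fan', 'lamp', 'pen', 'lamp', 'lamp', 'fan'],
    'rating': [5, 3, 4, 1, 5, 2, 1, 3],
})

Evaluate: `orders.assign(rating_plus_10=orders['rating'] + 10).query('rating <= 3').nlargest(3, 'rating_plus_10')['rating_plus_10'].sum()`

38

add column rating_plus_10 = orders['rating'] + 10:
   item  rating  rating_plus_10
0   fan       5              15
1   pen       3              13
2   fan       4              14
3  lamp       1              11
4   pen       5              15
5  lamp       2              12
6  lamp       1              11
7   fan       3              13
filter rows where rating <= 3:
   item  rating  rating_plus_10
1   pen       3              13
3  lamp       1              11
5  lamp       2              12
6  lamp       1              11
7   fan       3              13
take 3 rows with largest rating_plus_10:
   item  rating  rating_plus_10
1   pen       3              13
7   fan       3              13
5  lamp       2              12
Finally, sum of column 'rating_plus_10' = 38.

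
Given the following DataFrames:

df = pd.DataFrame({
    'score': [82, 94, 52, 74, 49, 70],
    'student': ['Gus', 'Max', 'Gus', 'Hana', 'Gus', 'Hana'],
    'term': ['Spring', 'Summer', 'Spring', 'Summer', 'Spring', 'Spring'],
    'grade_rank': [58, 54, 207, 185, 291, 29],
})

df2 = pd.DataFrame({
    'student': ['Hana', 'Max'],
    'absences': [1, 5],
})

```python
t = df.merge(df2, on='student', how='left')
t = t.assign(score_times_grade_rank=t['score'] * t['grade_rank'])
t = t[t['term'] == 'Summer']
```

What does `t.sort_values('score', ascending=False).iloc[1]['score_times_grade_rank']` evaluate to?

merge on 'student' (how='left') → 6 rows:
   score student    term  grade_rank  absences
0     82     Gus  Spring          58       NaN
1     94     Max  Summer          54       5.0
2     52     Gus  Spring         207       NaN
3     74    Hana  Summer         185       1.0
4     49     Gus  Spring         291       NaN
5     70    Hana  Spring          29       1.0
add column score_times_grade_rank = t['score'] * t['grade_rank']:
   score student    term  grade_rank  absences  score_times_grade_rank
0     82     Gus  Spring          58       NaN                    4756
1     94     Max  Summer          54       5.0                    5076
2     52     Gus  Spring         207       NaN                   10764
3     74    Hana  Summer         185       1.0                   13690
4     49     Gus  Spring         291       NaN                   14259
5     70    Hana  Spring          29       1.0                    2030
filter rows where term == 'Summer':
   score student    term  grade_rank  absences  score_times_grade_rank
1     94     Max  Summer          54       5.0                    5076
3     74    Hana  Summer         185       1.0                   13690
sort by score descending:
   score student    term  grade_rank  absences  score_times_grade_rank
1     94     Max  Summer          54       5.0                    5076
3     74    Hana  Summer         185       1.0                   13690
Reading off the value at position 1, column 'score_times_grade_rank', we get 13690.

13690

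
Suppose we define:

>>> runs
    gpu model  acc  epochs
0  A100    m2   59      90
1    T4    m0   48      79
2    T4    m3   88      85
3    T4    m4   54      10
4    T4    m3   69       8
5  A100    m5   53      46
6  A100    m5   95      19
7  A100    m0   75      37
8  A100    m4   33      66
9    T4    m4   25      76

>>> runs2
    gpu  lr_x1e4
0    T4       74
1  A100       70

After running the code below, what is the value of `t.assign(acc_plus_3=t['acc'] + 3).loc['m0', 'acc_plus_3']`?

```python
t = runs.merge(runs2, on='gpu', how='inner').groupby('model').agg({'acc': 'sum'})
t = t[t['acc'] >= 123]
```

merge on 'gpu' (how='inner') → 10 rows:
    gpu model  acc  epochs  lr_x1e4
0  A100    m2   59      90       70
1    T4    m0   48      79       74
2    T4    m3   88      85       74
3    T4    m4   54      10       74
4    T4    m3   69       8       74
5  A100    m5   53      46       70
6  A100    m5   95      19       70
7  A100    m0   75      37       70
8  A100    m4   33      66       70
9    T4    m4   25      76       74
group by model, sum of acc:
       acc
model     
m0     123
m2      59
m3     157
m4     112
m5     148
filter rows where acc >= 123:
       acc
model     
m0     123
m3     157
m5     148
add column acc_plus_3 = t['acc'] + 3:
       acc  acc_plus_3
model                 
m0     123         126
m3     157         160
m5     148         151
Finally, value at row 'm0', column 'acc_plus_3' = 126.

126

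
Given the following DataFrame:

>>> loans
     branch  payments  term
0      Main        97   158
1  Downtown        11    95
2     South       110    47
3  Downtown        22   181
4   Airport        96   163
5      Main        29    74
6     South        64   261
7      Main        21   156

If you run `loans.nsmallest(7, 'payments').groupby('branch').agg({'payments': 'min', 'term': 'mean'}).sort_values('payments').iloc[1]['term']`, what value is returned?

129.333333333

take 7 rows with smallest payments:
     branch  payments  term
1  Downtown        11    95
7      Main        21   156
3  Downtown        22   181
5      Main        29    74
6     South        64   261
4   Airport        96   163
0      Main        97   158
group by branch: min(payments), mean(term):
          payments        term
branch                        
Airport         96  163.000000
Downtown        11  138.000000
Main            21  129.333333
South           64  261.000000
sort by payments:
          payments        term
branch                        
Downtown        11  138.000000
Main            21  129.333333
South           64  261.000000
Airport         96  163.000000
The value at position 1, column 'term' is 129.333333333.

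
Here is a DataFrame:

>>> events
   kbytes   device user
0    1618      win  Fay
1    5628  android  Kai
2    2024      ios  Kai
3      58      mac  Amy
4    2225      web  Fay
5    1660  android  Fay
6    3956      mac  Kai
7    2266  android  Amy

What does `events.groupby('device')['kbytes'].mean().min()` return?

group by device, mean of kbytes:
device
android    3184.666667
ios        2024.000000
mac        2007.000000
web        2225.000000
win        1618.000000
Name: kbytes, dtype: float64
The min of the resulting series is 1618.0.

1618.0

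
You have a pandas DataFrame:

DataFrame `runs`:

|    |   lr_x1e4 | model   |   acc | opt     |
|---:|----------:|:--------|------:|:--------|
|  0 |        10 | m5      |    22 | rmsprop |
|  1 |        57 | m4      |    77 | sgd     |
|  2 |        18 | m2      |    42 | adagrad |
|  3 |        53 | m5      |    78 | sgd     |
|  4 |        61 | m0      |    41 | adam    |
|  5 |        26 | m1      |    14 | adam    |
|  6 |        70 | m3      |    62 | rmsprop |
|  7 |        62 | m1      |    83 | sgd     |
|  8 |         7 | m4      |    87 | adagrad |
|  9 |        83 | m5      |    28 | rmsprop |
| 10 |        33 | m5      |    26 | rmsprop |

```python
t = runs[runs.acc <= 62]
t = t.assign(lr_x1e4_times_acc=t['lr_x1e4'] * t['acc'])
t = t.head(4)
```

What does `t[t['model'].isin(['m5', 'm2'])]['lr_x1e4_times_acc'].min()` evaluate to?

filter rows where acc <= 62:
    lr_x1e4 model  acc      opt
0        10    m5   22  rmsprop
2        18    m2   42  adagrad
4        61    m0   41     adam
5        26    m1   14     adam
6        70    m3   62  rmsprop
9        83    m5   28  rmsprop
10       33    m5   26  rmsprop
add column lr_x1e4_times_acc = t['lr_x1e4'] * t['acc']:
    lr_x1e4 model  acc      opt  lr_x1e4_times_acc
0        10    m5   22  rmsprop                220
2        18    m2   42  adagrad                756
4        61    m0   41     adam               2501
5        26    m1   14     adam                364
6        70    m3   62  rmsprop               4340
9        83    m5   28  rmsprop               2324
10       33    m5   26  rmsprop                858
take first 4 rows:
   lr_x1e4 model  acc      opt  lr_x1e4_times_acc
0       10    m5   22  rmsprop                220
2       18    m2   42  adagrad                756
4       61    m0   41     adam               2501
5       26    m1   14     adam                364
filter rows where model in ['m5', 'm2']:
   lr_x1e4 model  acc      opt  lr_x1e4_times_acc
0       10    m5   22  rmsprop                220
2       18    m2   42  adagrad                756

220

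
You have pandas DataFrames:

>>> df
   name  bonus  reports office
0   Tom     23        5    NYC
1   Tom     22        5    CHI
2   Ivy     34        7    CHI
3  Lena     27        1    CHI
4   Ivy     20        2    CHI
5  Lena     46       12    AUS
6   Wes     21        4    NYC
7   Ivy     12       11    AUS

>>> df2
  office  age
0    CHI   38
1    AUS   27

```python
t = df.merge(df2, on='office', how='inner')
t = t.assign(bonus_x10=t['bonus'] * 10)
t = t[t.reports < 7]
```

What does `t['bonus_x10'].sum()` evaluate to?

690

merge on 'office' (how='inner') → 6 rows:
   name  bonus  reports office  age
0   Tom     22        5    CHI   38
1   Ivy     34        7    CHI   38
2  Lena     27        1    CHI   38
3   Ivy     20        2    CHI   38
4  Lena     46       12    AUS   27
5   Ivy     12       11    AUS   27
add column bonus_x10 = t['bonus'] * 10:
   name  bonus  reports office  age  bonus_x10
0   Tom     22        5    CHI   38        220
1   Ivy     34        7    CHI   38        340
2  Lena     27        1    CHI   38        270
3   Ivy     20        2    CHI   38        200
4  Lena     46       12    AUS   27        460
5   Ivy     12       11    AUS   27        120
filter rows where reports < 7:
   name  bonus  reports office  age  bonus_x10
0   Tom     22        5    CHI   38        220
2  Lena     27        1    CHI   38        270
3   Ivy     20        2    CHI   38        200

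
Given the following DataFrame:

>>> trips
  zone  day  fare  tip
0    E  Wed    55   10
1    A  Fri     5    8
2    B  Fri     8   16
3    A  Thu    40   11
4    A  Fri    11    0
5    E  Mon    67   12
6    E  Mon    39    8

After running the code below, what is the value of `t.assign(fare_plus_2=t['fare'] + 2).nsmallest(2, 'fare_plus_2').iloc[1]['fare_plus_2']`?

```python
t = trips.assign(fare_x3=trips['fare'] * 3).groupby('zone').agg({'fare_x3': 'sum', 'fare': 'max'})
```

add column fare_x3 = trips['fare'] * 3:
  zone  day  fare  tip  fare_x3
0    E  Wed    55   10      165
1    A  Fri     5    8       15
2    B  Fri     8   16       24
3    A  Thu    40   11      120
4    A  Fri    11    0       33
5    E  Mon    67   12      201
6    E  Mon    39    8      117
group by zone: sum(fare_x3), max(fare):
      fare_x3  fare
zone               
A         168    40
B          24     8
E         483    67
add column fare_plus_2 = t['fare'] + 2:
      fare_x3  fare  fare_plus_2
zone                            
A         168    40           42
B          24     8           10
E         483    67           69
take 2 rows with smallest fare_plus_2:
      fare_x3  fare  fare_plus_2
zone                            
B          24     8           10
A         168    40           42
Hence 42.

42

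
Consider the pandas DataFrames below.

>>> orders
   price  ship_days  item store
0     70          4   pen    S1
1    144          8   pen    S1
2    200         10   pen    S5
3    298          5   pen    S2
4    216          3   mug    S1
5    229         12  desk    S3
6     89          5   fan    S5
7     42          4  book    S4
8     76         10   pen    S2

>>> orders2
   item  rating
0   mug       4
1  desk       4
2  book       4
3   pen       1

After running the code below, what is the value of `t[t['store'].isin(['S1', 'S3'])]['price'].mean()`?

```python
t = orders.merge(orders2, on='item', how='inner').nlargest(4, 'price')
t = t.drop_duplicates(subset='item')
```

merge on 'item' (how='inner') → 8 rows:
   price  ship_days  item store  rating
0     70          4   pen    S1       1
1    144          8   pen    S1       1
2    200         10   pen    S5       1
3    298          5   pen    S2       1
4    216          3   mug    S1       4
5    229         12  desk    S3       4
6     42          4  book    S4       4
7     76         10   pen    S2       1
take 4 rows with largest price:
   price  ship_days  item store  rating
3    298          5   pen    S2       1
5    229         12  desk    S3       4
4    216          3   mug    S1       4
2    200         10   pen    S5       1
drop duplicate item (keep=first):
   price  ship_days  item store  rating
3    298          5   pen    S2       1
5    229         12  desk    S3       4
4    216          3   mug    S1       4
filter rows where store in ['S1', 'S3']:
   price  ship_days  item store  rating
5    229         12  desk    S3       4
4    216          3   mug    S1       4
Hence 222.5.

222.5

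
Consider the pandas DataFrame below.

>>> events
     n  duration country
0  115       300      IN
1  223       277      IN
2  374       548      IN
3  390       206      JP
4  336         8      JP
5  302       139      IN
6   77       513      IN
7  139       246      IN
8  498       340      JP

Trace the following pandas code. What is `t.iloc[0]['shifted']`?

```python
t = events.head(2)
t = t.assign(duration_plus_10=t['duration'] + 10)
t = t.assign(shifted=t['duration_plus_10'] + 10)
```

320

take first 2 rows:
     n  duration country
0  115       300      IN
1  223       277      IN
add column duration_plus_10 = t['duration'] + 10:
     n  duration country  duration_plus_10
0  115       300      IN               310
1  223       277      IN               287
add column shifted = t['duration_plus_10'] + 10:
     n  duration country  duration_plus_10  shifted
0  115       300      IN               310      320
1  223       277      IN               287      297
So iloc[0]['shifted'] = 320.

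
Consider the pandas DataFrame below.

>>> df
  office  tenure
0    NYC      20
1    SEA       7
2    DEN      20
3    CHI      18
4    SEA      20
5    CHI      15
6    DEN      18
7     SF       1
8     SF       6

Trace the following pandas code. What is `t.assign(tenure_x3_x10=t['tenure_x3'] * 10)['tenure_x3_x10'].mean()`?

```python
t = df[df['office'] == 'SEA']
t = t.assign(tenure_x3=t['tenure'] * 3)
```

filter rows where office == 'SEA':
  office  tenure
1    SEA       7
4    SEA      20
add column tenure_x3 = t['tenure'] * 3:
  office  tenure  tenure_x3
1    SEA       7         21
4    SEA      20         60
add column tenure_x3_x10 = t['tenure_x3'] * 10:
  office  tenure  tenure_x3  tenure_x3_x10
1    SEA       7         21            210
4    SEA      20         60            600
So mean() = 405.0.

405.0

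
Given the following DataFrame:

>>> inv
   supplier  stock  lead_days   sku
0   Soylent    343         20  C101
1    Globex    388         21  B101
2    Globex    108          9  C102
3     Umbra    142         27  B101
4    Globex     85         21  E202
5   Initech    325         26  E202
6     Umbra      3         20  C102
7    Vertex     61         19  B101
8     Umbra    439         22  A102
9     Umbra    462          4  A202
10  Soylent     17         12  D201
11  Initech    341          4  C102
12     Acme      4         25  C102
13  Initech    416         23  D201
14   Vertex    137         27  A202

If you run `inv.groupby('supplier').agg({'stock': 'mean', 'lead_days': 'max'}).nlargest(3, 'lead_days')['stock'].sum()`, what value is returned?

721.166666667

group by supplier: mean(stock), max(lead_days):
               stock  lead_days
supplier                       
Acme        4.000000         25
Globex    193.666667         21
Initech   360.666667         26
Soylent   180.000000         20
Umbra     261.500000         27
Vertex     99.000000         27
take 3 rows with largest lead_days:
               stock  lead_days
supplier                       
Umbra     261.500000         27
Vertex     99.000000         27
Initech   360.666667         26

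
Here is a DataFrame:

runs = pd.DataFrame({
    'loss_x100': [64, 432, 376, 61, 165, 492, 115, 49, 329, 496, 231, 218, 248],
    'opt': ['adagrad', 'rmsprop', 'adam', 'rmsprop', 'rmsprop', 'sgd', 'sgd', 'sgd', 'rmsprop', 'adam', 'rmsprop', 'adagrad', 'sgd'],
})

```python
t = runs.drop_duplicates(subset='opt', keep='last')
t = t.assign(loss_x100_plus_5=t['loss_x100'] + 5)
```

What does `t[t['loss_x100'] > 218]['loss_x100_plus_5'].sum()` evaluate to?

990

drop duplicate opt (keep=last):
    loss_x100      opt
9         496     adam
10        231  rmsprop
11        218  adagrad
12        248      sgd
add column loss_x100_plus_5 = t['loss_x100'] + 5:
    loss_x100      opt  loss_x100_plus_5
9         496     adam               501
10        231  rmsprop               236
11        218  adagrad               223
12        248      sgd               253
filter rows where loss_x100 > 218:
    loss_x100      opt  loss_x100_plus_5
9         496     adam               501
10        231  rmsprop               236
12        248      sgd               253
So sum() = 990.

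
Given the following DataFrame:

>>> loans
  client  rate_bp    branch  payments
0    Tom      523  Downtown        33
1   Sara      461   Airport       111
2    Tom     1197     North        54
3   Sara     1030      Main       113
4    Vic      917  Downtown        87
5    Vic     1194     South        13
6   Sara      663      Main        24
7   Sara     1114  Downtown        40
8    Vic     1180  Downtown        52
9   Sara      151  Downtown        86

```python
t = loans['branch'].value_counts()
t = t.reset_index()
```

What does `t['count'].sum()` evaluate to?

value_counts of branch:
branch
Downtown    5
Main        2
Airport     1
North       1
South       1
Name: count, dtype: int64
reset_index():
     branch  count
0  Downtown      5
1      Main      2
2   Airport      1
3     North      1
4     South      1
Finally, sum of column 'count' = 10.

10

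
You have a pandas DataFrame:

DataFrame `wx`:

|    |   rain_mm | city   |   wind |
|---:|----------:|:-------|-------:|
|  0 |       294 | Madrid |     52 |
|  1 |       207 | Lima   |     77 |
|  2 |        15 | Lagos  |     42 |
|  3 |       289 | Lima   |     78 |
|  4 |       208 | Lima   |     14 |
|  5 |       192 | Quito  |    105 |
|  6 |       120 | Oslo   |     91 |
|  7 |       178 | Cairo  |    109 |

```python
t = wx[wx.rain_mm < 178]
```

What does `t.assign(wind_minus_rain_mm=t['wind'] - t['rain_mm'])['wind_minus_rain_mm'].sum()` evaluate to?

-2

filter rows where rain_mm < 178:
   rain_mm   city  wind
2       15  Lagos    42
6      120   Oslo    91
add column wind_minus_rain_mm = t['wind'] - t['rain_mm']:
   rain_mm   city  wind  wind_minus_rain_mm
2       15  Lagos    42                  27
6      120   Oslo    91                 -29
Then the sum of column 'wind_minus_rain_mm': -2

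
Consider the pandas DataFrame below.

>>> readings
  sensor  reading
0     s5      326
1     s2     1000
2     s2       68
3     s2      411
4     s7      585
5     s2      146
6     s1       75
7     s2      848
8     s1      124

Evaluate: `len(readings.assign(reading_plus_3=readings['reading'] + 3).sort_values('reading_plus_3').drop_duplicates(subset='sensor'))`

add column reading_plus_3 = readings['reading'] + 3:
  sensor  reading  reading_plus_3
0     s5      326             329
1     s2     1000            1003
2     s2       68              71
3     s2      411             414
4     s7      585             588
5     s2      146             149
6     s1       75              78
7     s2      848             851
8     s1      124             127
sort by reading_plus_3:
  sensor  reading  reading_plus_3
2     s2       68              71
6     s1       75              78
8     s1      124             127
5     s2      146             149
0     s5      326             329
3     s2      411             414
4     s7      585             588
7     s2      848             851
1     s2     1000            1003
drop duplicate sensor (keep=first):
  sensor  reading  reading_plus_3
2     s2       68              71
6     s1       75              78
0     s5      326             329
4     s7      585             588
Then the number of rows: 4

4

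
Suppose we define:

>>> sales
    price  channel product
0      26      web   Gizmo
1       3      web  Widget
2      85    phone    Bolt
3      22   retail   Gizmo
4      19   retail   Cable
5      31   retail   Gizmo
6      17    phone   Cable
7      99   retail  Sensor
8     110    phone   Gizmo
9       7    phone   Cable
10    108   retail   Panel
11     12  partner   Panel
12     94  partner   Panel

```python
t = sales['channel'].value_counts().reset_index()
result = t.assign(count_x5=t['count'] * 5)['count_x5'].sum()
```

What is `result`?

65

value_counts of channel:
channel
retail     5
phone      4
web        2
partner    2
Name: count, dtype: int64
reset_index():
   channel  count
0   retail      5
1    phone      4
2      web      2
3  partner      2
add column count_x5 = t['count'] * 5:
   channel  count  count_x5
0   retail      5        25
1    phone      4        20
2      web      2        10
3  partner      2        10
Hence 65.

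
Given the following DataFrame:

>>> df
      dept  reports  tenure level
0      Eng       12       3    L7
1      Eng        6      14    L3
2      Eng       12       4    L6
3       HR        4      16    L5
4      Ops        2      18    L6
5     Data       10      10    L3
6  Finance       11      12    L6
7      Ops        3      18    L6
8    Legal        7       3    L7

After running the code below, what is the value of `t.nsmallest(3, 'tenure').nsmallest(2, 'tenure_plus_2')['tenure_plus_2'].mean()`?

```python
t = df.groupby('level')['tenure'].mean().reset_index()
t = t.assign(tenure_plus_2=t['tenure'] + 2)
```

9.5

group by level, mean of tenure:
level
L3    12.0
L5    16.0
L6    13.0
L7     3.0
Name: tenure, dtype: float64
reset_index():
  level  tenure
0    L3    12.0
1    L5    16.0
2    L6    13.0
3    L7     3.0
add column tenure_plus_2 = t['tenure'] + 2:
  level  tenure  tenure_plus_2
0    L3    12.0           14.0
1    L5    16.0           18.0
2    L6    13.0           15.0
3    L7     3.0            5.0
take 3 rows with smallest tenure:
  level  tenure  tenure_plus_2
3    L7     3.0            5.0
0    L3    12.0           14.0
2    L6    13.0           15.0
take 2 rows with smallest tenure_plus_2:
  level  tenure  tenure_plus_2
3    L7     3.0            5.0
0    L3    12.0           14.0
Taking the mean of column 'tenure_plus_2' gives 9.5.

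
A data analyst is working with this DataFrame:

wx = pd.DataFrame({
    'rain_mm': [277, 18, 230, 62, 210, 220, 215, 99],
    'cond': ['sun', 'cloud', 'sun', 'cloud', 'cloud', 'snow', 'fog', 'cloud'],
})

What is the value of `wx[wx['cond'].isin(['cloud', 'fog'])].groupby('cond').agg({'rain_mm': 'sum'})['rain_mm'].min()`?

filter rows where cond in ['cloud', 'fog']:
   rain_mm   cond
1       18  cloud
3       62  cloud
4      210  cloud
6      215    fog
7       99  cloud
group by cond, sum of rain_mm:
       rain_mm
cond          
cloud      389
fog        215
Hence 215.

215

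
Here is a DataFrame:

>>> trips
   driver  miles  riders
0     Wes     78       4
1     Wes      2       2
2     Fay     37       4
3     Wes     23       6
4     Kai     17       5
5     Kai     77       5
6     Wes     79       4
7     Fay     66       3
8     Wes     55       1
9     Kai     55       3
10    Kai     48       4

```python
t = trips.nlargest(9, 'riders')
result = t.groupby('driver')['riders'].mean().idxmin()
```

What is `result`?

Fay

take 9 rows with largest riders:
   driver  miles  riders
3     Wes     23       6
4     Kai     17       5
5     Kai     77       5
0     Wes     78       4
2     Fay     37       4
6     Wes     79       4
10    Kai     48       4
7     Fay     66       3
9     Kai     55       3
group by driver, mean of riders:
driver
Fay    3.500000
Kai    4.250000
Wes    4.666667
Name: riders, dtype: float64
Taking the label with the smallest value gives Fay.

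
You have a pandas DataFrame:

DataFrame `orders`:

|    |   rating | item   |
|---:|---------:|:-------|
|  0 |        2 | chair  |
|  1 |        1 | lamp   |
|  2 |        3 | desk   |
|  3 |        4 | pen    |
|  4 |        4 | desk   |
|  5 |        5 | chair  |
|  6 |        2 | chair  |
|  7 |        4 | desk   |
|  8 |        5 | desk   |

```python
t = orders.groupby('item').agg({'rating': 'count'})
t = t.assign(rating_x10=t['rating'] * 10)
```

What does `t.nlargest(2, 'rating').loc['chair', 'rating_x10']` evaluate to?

30

group by item, count of rating:
       rating
item         
chair       3
desk        4
lamp        1
pen         1
add column rating_x10 = t['rating'] * 10:
       rating  rating_x10
item                     
chair       3          30
desk        4          40
lamp        1          10
pen         1          10
take 2 rows with largest rating:
       rating  rating_x10
item                     
desk        4          40
chair       3          30
value at row 'chair', column 'rating_x10' → 30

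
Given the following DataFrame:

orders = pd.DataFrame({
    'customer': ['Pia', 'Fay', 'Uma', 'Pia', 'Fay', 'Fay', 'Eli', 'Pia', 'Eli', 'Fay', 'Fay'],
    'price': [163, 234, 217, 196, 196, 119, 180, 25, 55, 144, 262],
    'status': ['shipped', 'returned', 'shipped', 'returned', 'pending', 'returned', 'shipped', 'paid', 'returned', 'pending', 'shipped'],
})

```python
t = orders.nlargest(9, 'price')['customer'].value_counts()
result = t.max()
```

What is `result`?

5

take 9 rows with largest price:
   customer  price    status
10      Fay    262   shipped
1       Fay    234  returned
2       Uma    217   shipped
3       Pia    196  returned
4       Fay    196   pending
6       Eli    180   shipped
0       Pia    163   shipped
9       Fay    144   pending
5       Fay    119  returned
value_counts of customer:
customer
Fay    5
Pia    2
Uma    1
Eli    1
Name: count, dtype: int64
Then the max of the resulting series: 5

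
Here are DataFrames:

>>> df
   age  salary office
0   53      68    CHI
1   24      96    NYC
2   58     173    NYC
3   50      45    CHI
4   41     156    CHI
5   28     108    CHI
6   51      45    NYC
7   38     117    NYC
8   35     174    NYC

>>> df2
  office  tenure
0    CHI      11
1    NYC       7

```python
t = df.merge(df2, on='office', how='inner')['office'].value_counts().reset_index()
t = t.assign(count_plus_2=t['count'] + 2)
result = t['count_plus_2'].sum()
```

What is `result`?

merge on 'office' (how='inner') → 9 rows:
   age  salary office  tenure
0   53      68    CHI      11
1   24      96    NYC       7
2   58     173    NYC       7
3   50      45    CHI      11
4   41     156    CHI      11
5   28     108    CHI      11
6   51      45    NYC       7
7   38     117    NYC       7
8   35     174    NYC       7
value_counts of office:
office
NYC    5
CHI    4
Name: count, dtype: int64
reset_index():
  office  count
0    NYC      5
1    CHI      4
add column count_plus_2 = t['count'] + 2:
  office  count  count_plus_2
0    NYC      5             7
1    CHI      4             6

13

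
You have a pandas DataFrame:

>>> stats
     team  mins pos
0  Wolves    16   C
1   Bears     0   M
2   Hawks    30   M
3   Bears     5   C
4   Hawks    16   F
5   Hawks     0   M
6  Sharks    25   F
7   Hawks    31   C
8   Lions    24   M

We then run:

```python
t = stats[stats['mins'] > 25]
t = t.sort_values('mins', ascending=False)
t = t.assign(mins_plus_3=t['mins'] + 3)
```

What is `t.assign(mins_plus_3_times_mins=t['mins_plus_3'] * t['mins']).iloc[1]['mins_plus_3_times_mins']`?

filter rows where mins > 25:
    team  mins pos
2  Hawks    30   M
7  Hawks    31   C
sort by mins descending:
    team  mins pos
7  Hawks    31   C
2  Hawks    30   M
add column mins_plus_3 = t['mins'] + 3:
    team  mins pos  mins_plus_3
7  Hawks    31   C           34
2  Hawks    30   M           33
add column mins_plus_3_times_mins = t['mins_plus_3'] * t['mins']:
    team  mins pos  mins_plus_3  mins_plus_3_times_mins
7  Hawks    31   C           34                    1054
2  Hawks    30   M           33                     990

990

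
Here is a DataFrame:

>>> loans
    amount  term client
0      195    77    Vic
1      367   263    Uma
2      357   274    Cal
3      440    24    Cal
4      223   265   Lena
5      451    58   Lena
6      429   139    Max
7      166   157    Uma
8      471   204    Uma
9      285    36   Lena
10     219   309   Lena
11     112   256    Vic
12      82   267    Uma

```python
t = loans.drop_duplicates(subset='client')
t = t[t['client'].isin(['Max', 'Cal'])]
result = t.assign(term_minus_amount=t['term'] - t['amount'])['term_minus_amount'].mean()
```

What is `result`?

drop duplicate client (keep=first):
   amount  term client
0     195    77    Vic
1     367   263    Uma
2     357   274    Cal
4     223   265   Lena
6     429   139    Max
filter rows where client in ['Max', 'Cal']:
   amount  term client
2     357   274    Cal
6     429   139    Max
add column term_minus_amount = t['term'] - t['amount']:
   amount  term client  term_minus_amount
2     357   274    Cal                -83
6     429   139    Max               -290
So mean() = -186.5.

-186.5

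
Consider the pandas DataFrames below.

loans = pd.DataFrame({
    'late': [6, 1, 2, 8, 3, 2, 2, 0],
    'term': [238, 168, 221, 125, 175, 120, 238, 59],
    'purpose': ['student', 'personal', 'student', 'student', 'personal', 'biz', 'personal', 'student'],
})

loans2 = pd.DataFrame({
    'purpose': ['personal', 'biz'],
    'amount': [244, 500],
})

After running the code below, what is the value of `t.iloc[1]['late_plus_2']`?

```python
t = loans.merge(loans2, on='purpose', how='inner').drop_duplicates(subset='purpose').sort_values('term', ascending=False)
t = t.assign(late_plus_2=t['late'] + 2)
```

4

merge on 'purpose' (how='inner') → 4 rows:
   late  term   purpose  amount
0     1   168  personal     244
1     3   175  personal     244
2     2   120       biz     500
3     2   238  personal     244
drop duplicate purpose (keep=first):
   late  term   purpose  amount
0     1   168  personal     244
2     2   120       biz     500
sort by term descending:
   late  term   purpose  amount
0     1   168  personal     244
2     2   120       biz     500
add column late_plus_2 = t['late'] + 2:
   late  term   purpose  amount  late_plus_2
0     1   168  personal     244            3
2     2   120       biz     500            4
Reading off the value at position 1, column 'late_plus_2', we get 4.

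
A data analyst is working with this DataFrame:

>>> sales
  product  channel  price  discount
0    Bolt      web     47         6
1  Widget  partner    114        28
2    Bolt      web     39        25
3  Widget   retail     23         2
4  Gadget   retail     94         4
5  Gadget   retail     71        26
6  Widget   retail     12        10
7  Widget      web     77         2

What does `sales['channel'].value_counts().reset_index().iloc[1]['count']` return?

value_counts of channel:
channel
retail     4
web        3
partner    1
Name: count, dtype: int64
reset_index():
   channel  count
0   retail      4
1      web      3
2  partner      1
So iloc[1]['count'] = 3.

3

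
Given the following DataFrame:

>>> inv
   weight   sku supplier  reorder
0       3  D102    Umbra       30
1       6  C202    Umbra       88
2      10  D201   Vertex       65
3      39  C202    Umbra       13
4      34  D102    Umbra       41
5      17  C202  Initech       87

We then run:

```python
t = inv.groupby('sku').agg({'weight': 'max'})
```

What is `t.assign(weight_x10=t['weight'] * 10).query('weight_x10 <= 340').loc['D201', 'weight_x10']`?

group by sku, max of weight:
      weight
sku         
C202      39
D102      34
D201      10
add column weight_x10 = t['weight'] * 10:
      weight  weight_x10
sku                     
C202      39         390
D102      34         340
D201      10         100
filter rows where weight_x10 <= 340:
      weight  weight_x10
sku                     
D102      34         340
D201      10         100

100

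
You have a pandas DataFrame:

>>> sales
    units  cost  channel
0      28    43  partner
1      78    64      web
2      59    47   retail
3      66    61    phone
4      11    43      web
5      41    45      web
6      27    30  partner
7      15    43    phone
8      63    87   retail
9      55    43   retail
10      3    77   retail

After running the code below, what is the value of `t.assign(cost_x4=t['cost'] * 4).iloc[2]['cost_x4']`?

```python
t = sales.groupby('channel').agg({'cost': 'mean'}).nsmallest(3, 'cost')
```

208.0

group by channel, mean of cost:
              cost
channel           
partner  36.500000
phone    52.000000
retail   63.500000
web      50.666667
take 3 rows with smallest cost:
              cost
channel           
partner  36.500000
web      50.666667
phone    52.000000
add column cost_x4 = t['cost'] * 4:
              cost     cost_x4
channel                       
partner  36.500000  146.000000
web      50.666667  202.666667
phone    52.000000  208.000000
The value at position 2, column 'cost_x4' is 208.0.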